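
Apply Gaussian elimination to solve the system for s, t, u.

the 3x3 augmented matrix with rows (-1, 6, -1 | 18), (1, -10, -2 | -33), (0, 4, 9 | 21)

Forward elimination on [A|b]:
R2 <- R2 - (-1)*R1:  [   0   -4   -3  -15 ]
R3 <- R3 - (-1)*R2:  [ 0  0  6  6 ]
Row echelon form:
[ -1   6  -1  |   18 ]
[  0  -4  -3  |  -15 ]
[  0   0   6  |    6 ]
Back-substitution:
u = (6) / 6 = 1
t = (-15 - (-3)*(1)) / -4 = 3
s = (18 - (6)*(3) - (-1)*(1)) / -1 = -1

(-1, 3, 1)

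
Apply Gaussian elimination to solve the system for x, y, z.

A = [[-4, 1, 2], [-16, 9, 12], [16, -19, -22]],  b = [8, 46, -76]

Forward elimination on [A|b]:
R2 <- R2 - (4)*R1:  [  0   5   4  14 ]
R3 <- R3 - (-4)*R1:  [   0  -15  -14  -44 ]
R3 <- R3 - (-3)*R2:  [  0   0  -2  -2 ]
Row echelon form:
[ -4  1   2  |   8 ]
[  0  5   4  |  14 ]
[  0  0  -2  |  -2 ]
Back-substitution:
z = (-2) / -2 = 1
y = (14 - (4)*(1)) / 5 = 2
x = (8 - (1)*(2) - (2)*(1)) / -4 = -1

(-1, 2, 1)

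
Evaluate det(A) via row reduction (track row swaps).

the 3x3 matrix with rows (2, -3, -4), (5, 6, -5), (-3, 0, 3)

Forward elimination:
R2 <- R2 - (5/2)*R1:  [    0  27/2     5 ]
R3 <- R3 - (-3/2)*R1:  [    0  -9/2    -3 ]
R3 <- R3 - (-1/3)*R2:  [    0     0  -4/3 ]
Upper-triangular form:
[ 2    -3    -4 ]
[ 0  27/2     5 ]
[ 0     0  -4/3 ]
det(A) = (-1)^0 * (2) * (27/2) * (-4/3) = -36  (0 row swaps -> sign +1)

det(A) = -36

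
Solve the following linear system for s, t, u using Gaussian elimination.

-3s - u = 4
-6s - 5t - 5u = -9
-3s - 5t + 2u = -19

Forward elimination on [A|b]:
R2 <- R2 - (2)*R1:  [   0   -5   -3  -17 ]
R3 <- R3 - (1)*R1:  [   0   -5    3  -23 ]
R3 <- R3 - (1)*R2:  [  0   0   6  -6 ]
Row echelon form:
[ -3   0  -1  |    4 ]
[  0  -5  -3  |  -17 ]
[  0   0   6  |   -6 ]
Back-substitution:
u = (-6) / 6 = -1
t = (-17 - (-3)*(-1)) / -5 = 4
s = (4 - (-1)*(-1)) / -3 = -1

(-1, 4, -1)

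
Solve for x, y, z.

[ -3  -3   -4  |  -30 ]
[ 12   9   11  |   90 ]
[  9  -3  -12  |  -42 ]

(1, 5, 3)

Forward elimination on [A|b]:
R2 <- R2 - (-4)*R1:  [   0   -3   -5  -30 ]
R3 <- R3 - (-3)*R1:  [    0   -12   -24  -132 ]
R3 <- R3 - (4)*R2:  [   0    0   -4  -12 ]
Row echelon form:
[ -3  -3  -4  |  -30 ]
[  0  -3  -5  |  -30 ]
[  0   0  -4  |  -12 ]
Back-substitution:
z = (-12) / -4 = 3
y = (-30 - (-5)*(3)) / -3 = 5
x = (-30 - (-3)*(5) - (-4)*(3)) / -3 = 1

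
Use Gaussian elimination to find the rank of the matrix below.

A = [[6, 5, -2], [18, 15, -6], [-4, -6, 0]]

Row reduction:
R2 <- R2 - (3)*R1:  [ 0  0  0 ]
R3 <- R3 - (-2/3)*R1:  [    0  -8/3  -4/3 ]
R2 <-> R3   (pivot in column 2 was zero)
[ 6     5    -2 ]
[ 0  -8/3  -4/3 ]
[ 0     0     0 ]
Row echelon form:
[ 6     5    -2 ]
[ 0  -8/3  -4/3 ]
[ 0     0     0 ]
Nonzero rows / pivot columns: 2

rank(A) = 2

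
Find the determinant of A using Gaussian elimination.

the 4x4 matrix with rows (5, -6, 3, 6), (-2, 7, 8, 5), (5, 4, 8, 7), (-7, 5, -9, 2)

Forward elimination:
R2 <- R2 - (-2/5)*R1:  [    0  23/5  46/5  37/5 ]
R3 <- R3 - (1)*R1:  [  0  10   5   1 ]
R4 <- R4 - (-7/5)*R1:  [     0  -17/5  -24/5   52/5 ]
R3 <- R3 - (50/23)*R2:  [       0        0      -15  -347/23 ]
R4 <- R4 - (-17/23)*R2:  [      0       0       2  365/23 ]
R4 <- R4 - (-2/15)*R3:  [        0         0         0  4781/345 ]
Upper-triangular form:
[ 5    -6     3         6 ]
[ 0  23/5  46/5      37/5 ]
[ 0     0   -15   -347/23 ]
[ 0     0     0  4781/345 ]
det(A) = (-1)^0 * (5) * (23/5) * (-15) * (4781/345) = -4781  (0 row swaps -> sign +1)

det(A) = -4781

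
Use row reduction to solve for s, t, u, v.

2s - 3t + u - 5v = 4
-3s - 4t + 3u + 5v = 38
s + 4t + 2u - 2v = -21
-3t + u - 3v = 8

Forward elimination on [A|b]:
R2 <- R2 - (-3/2)*R1:  [     0  -17/2    9/2   -5/2     44 ]
R3 <- R3 - (1/2)*R1:  [    0  11/2   3/2   1/2   -23 ]
R3 <- R3 - (-11/17)*R2:  [      0       0   75/17  -19/17   93/17 ]
R4 <- R4 - (6/17)*R2:  [       0        0   -10/17   -36/17  -128/17 ]
R4 <- R4 - (-2/15)*R3:  [      0       0       0  -34/15   -34/5 ]
Row echelon form:
[ 2     -3      1      -5  |      4 ]
[ 0  -17/2    9/2    -5/2  |     44 ]
[ 0      0  75/17  -19/17  |  93/17 ]
[ 0      0      0  -34/15  |  -34/5 ]
Back-substitution:
v = (-34/5) / (-34/15) = 3
u = (93/17 - (-19/17)*(3)) / (75/17) = 2
t = (44 - (9/2)*(2) - (-5/2)*(3)) / (-17/2) = -5
s = (4 - (-3)*(-5) - (1)*(2) - (-5)*(3)) / 2 = 1

(1, -5, 2, 3)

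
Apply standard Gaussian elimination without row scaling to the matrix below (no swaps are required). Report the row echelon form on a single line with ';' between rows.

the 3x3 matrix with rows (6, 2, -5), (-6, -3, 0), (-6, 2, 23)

REF = [6 2 -5; 0 -1 -5; 0 0 -2]

Forward elimination:
R2 <- R2 - (-1)*R1:  [  0  -1  -5 ]
R3 <- R3 - (-1)*R1:  [  0   4  18 ]
R3 <- R3 - (-4)*R2:  [  0   0  -2 ]
Row echelon form:
[ 6   2  -5 ]
[ 0  -1  -5 ]
[ 0   0  -2 ]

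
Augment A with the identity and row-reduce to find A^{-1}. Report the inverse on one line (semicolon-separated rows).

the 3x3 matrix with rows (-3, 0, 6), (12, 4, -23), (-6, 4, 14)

inverse = [-37/3 -2 2; 5/2 1/2 -1/4; -6 -1 1]

Gauss-Jordan on [A | I]:
R1 <- (1/-3)*R1:  [    1     0    -2  |  -1/3     0     0 ]
R2 <- R2 - (12)*R1:  [ 0  4  1  |  4  1  0 ]
R3 <- R3 - (-6)*R1:  [  0   4   2  |  -2   0   1 ]
R2 <- (1/4)*R2:  [   0    1  1/4  |    1  1/4    0 ]
R3 <- R3 - (4)*R2:  [  0   0   1  |  -6  -1   1 ]
R1 <- R1 - (-2)*R3:  [     1      0      0  |  -37/3     -2      2 ]
R2 <- R2 - (1/4)*R3:  [    0     1     0  |   5/2   1/2  -1/4 ]
Right block of [I | A^{-1}] is the inverse:
[ -37/3   -2     2 ]
[   5/2  1/2  -1/4 ]
[    -6   -1     1 ]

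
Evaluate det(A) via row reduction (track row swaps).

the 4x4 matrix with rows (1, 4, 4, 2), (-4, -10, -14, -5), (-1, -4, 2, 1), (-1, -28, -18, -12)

det(A) = 180

Forward elimination:
R2 <- R2 - (-4)*R1:  [ 0  6  2  3 ]
R3 <- R3 - (-1)*R1:  [ 0  0  6  3 ]
R4 <- R4 - (-1)*R1:  [   0  -24  -14  -10 ]
R4 <- R4 - (-4)*R2:  [  0   0  -6   2 ]
R4 <- R4 - (-1)*R3:  [ 0  0  0  5 ]
Upper-triangular form:
[ 1  4  4  2 ]
[ 0  6  2  3 ]
[ 0  0  6  3 ]
[ 0  0  0  5 ]
det(A) = (-1)^0 * (1) * (6) * (6) * (5) = 180  (0 row swaps -> sign +1)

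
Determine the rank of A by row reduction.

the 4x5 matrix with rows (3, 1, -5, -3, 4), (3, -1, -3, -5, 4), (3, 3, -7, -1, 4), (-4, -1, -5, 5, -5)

rank(A) = 3

Row reduction:
R2 <- R2 - (1)*R1:  [  0  -2   2  -2   0 ]
R3 <- R3 - (1)*R1:  [  0   2  -2   2   0 ]
R4 <- R4 - (-4/3)*R1:  [     0    1/3  -35/3      1    1/3 ]
R3 <- R3 - (-1)*R2:  [ 0  0  0  0  0 ]
R4 <- R4 - (-1/6)*R2:  [     0      0  -34/3    2/3    1/3 ]
R3 <-> R4   (pivot in column 3 was zero)
[ 3   1     -5   -3    4 ]
[ 0  -2      2   -2    0 ]
[ 0   0  -34/3  2/3  1/3 ]
[ 0   0      0    0    0 ]
Row echelon form:
[ 3   1     -5   -3    4 ]
[ 0  -2      2   -2    0 ]
[ 0   0  -34/3  2/3  1/3 ]
[ 0   0      0    0    0 ]
Nonzero rows / pivot columns: 3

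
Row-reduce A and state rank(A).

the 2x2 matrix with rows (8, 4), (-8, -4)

rank(A) = 1

Row reduction:
R2 <- R2 - (-1)*R1:  [ 0  0 ]
Row echelon form:
[ 8  4 ]
[ 0  0 ]
Nonzero rows / pivot columns: 1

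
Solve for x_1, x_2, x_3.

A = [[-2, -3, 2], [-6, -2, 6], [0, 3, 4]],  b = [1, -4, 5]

(3, -1, 2)

Forward elimination on [A|b]:
R2 <- R2 - (3)*R1:  [  0   7   0  -7 ]
R3 <- R3 - (3/7)*R2:  [ 0  0  4  8 ]
Row echelon form:
[ -2  -3  2  |   1 ]
[  0   7  0  |  -7 ]
[  0   0  4  |   8 ]
Back-substitution:
x_3 = (8) / 4 = 2
x_2 = (-7) / 7 = -1
x_1 = (1 - (-3)*(-1) - (2)*(2)) / -2 = 3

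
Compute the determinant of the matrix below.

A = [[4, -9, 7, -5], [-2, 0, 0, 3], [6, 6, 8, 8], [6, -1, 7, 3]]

Forward elimination:
R2 <- R2 - (-1/2)*R1:  [    0  -9/2   7/2   1/2 ]
R3 <- R3 - (3/2)*R1:  [    0  39/2  -5/2  31/2 ]
R4 <- R4 - (3/2)*R1:  [    0  25/2  -7/2  21/2 ]
R3 <- R3 - (-13/3)*R2:  [    0     0  38/3  53/3 ]
R4 <- R4 - (-25/9)*R2:  [     0      0   56/9  107/9 ]
R4 <- R4 - (28/57)*R3:  [     0      0      0  61/19 ]
Upper-triangular form:
[ 4    -9     7     -5 ]
[ 0  -9/2   7/2    1/2 ]
[ 0     0  38/3   53/3 ]
[ 0     0     0  61/19 ]
det(A) = (-1)^0 * (4) * (-9/2) * (38/3) * (61/19) = -732  (0 row swaps -> sign +1)

det(A) = -732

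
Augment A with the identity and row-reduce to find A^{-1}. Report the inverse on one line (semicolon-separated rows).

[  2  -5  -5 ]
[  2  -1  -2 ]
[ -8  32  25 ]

inverse = [-39/32 35/32 -5/32; 17/16 -5/16 3/16; -7/4 3/4 -1/4]

Gauss-Jordan on [A | I]:
R1 <- (1/2)*R1:  [    1  -5/2  -5/2  |   1/2     0     0 ]
R2 <- R2 - (2)*R1:  [  0   4   3  |  -1   1   0 ]
R3 <- R3 - (-8)*R1:  [  0  12   5  |   4   0   1 ]
R2 <- (1/4)*R2:  [    0     1   3/4  |  -1/4   1/4     0 ]
R1 <- R1 - (-5/2)*R2:  [    1     0  -5/8  |  -1/8   5/8     0 ]
R3 <- R3 - (12)*R2:  [  0   0  -4  |   7  -3   1 ]
R3 <- (1/-4)*R3:  [    0     0     1  |  -7/4   3/4  -1/4 ]
R1 <- R1 - (-5/8)*R3:  [      1       0       0  |  -39/32   35/32   -5/32 ]
R2 <- R2 - (3/4)*R3:  [     0      1      0  |  17/16  -5/16   3/16 ]
Right block of [I | A^{-1}] is the inverse:
[ -39/32  35/32  -5/32 ]
[  17/16  -5/16   3/16 ]
[   -7/4    3/4   -1/4 ]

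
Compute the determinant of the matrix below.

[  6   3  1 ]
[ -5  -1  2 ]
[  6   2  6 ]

det(A) = 62

Forward elimination:
R2 <- R2 - (-5/6)*R1:  [    0   3/2  17/6 ]
R3 <- R3 - (1)*R1:  [  0  -1   5 ]
R3 <- R3 - (-2/3)*R2:  [    0     0  62/9 ]
Upper-triangular form:
[ 6    3     1 ]
[ 0  3/2  17/6 ]
[ 0    0  62/9 ]
det(A) = (-1)^0 * (6) * (3/2) * (62/9) = 62  (0 row swaps -> sign +1)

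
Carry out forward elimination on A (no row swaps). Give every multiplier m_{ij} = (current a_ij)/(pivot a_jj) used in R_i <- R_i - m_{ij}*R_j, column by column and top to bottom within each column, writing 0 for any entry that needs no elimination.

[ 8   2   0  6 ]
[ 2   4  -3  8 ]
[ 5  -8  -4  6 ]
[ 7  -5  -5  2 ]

Forward elimination:
R2 <- R2 - (1/4)*R1:  [    0   7/2    -3  13/2 ]
R3 <- R3 - (5/8)*R1:  [     0  -37/4     -4    9/4 ]
R4 <- R4 - (7/8)*R1:  [     0  -27/4     -5  -13/4 ]
R3 <- R3 - (-37/14)*R2:  [       0        0  -167/14    136/7 ]
R4 <- R4 - (-27/14)*R2:  [       0        0  -151/14     65/7 ]
R4 <- R4 - (151/167)*R3:  [         0          0          0  -1383/167 ]
Multipliers (in order of application): m_{21} = 1/4, m_{31} = 5/8, m_{41} = 7/8, m_{32} = -37/14, m_{42} = -27/14, m_{43} = 151/167

multipliers: 1/4, 5/8, 7/8, -37/14, -27/14, 151/167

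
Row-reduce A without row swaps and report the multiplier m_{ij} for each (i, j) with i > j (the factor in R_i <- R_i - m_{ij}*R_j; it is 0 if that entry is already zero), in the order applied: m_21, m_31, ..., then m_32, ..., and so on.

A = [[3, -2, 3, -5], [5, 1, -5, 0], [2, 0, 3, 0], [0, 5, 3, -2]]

Forward elimination:
R2 <- R2 - (5/3)*R1:  [    0  13/3   -10  25/3 ]
R3 <- R3 - (2/3)*R1:  [    0   4/3     1  10/3 ]
R4: entry in column 1 is already 0 -> m_{41} = 0 (no row operation needed)
R3 <- R3 - (4/13)*R2:  [     0      0  53/13  10/13 ]
R4 <- R4 - (15/13)*R2:  [       0        0   189/13  -151/13 ]
R4 <- R4 - (189/53)*R3:  [       0        0        0  -761/53 ]
Multipliers (in order of application): m_{21} = 5/3, m_{31} = 2/3, m_{41} = 0, m_{32} = 4/13, m_{42} = 15/13, m_{43} = 189/53

multipliers: 5/3, 2/3, 0, 4/13, 15/13, 189/53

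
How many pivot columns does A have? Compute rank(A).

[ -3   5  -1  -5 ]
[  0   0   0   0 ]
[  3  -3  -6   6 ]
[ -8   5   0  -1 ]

Row reduction:
R3 <- R3 - (-1)*R1:  [  0   2  -7   1 ]
R4 <- R4 - (8/3)*R1:  [     0  -25/3    8/3   37/3 ]
R2 <-> R3   (pivot in column 2 was zero)
[ -3      5   -1    -5 ]
[  0      2   -7     1 ]
[  0      0    0     0 ]
[  0  -25/3  8/3  37/3 ]
R4 <- R4 - (-25/6)*R2:  [     0      0  -53/2   33/2 ]
R3 <-> R4   (pivot in column 3 was zero)
[ -3  5     -1    -5 ]
[  0  2     -7     1 ]
[  0  0  -53/2  33/2 ]
[  0  0      0     0 ]
Row echelon form:
[ -3  5     -1    -5 ]
[  0  2     -7     1 ]
[  0  0  -53/2  33/2 ]
[  0  0      0     0 ]
Nonzero rows / pivot columns: 3

rank(A) = 3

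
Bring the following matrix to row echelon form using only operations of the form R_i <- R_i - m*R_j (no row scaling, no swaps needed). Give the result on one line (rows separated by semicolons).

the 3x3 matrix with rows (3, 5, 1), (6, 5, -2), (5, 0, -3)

Forward elimination:
R2 <- R2 - (2)*R1:  [  0  -5  -4 ]
R3 <- R3 - (5/3)*R1:  [     0  -25/3  -14/3 ]
R3 <- R3 - (5/3)*R2:  [ 0  0  2 ]
Row echelon form:
[ 3   5   1 ]
[ 0  -5  -4 ]
[ 0   0   2 ]

REF = [3 5 1; 0 -5 -4; 0 0 2]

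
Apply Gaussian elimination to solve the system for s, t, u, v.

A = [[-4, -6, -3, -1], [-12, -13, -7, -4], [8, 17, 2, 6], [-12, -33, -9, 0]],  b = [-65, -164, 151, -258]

(4, 5, 5, 4)

Forward elimination on [A|b]:
R2 <- R2 - (3)*R1:  [  0   5   2  -1  31 ]
R3 <- R3 - (-2)*R1:  [  0   5  -4   4  21 ]
R4 <- R4 - (3)*R1:  [   0  -15    0    3  -63 ]
R3 <- R3 - (1)*R2:  [   0    0   -6    5  -10 ]
R4 <- R4 - (-3)*R2:  [  0   0   6   0  30 ]
R4 <- R4 - (-1)*R3:  [  0   0   0   5  20 ]
Row echelon form:
[ -4  -6  -3  -1  |  -65 ]
[  0   5   2  -1  |   31 ]
[  0   0  -6   5  |  -10 ]
[  0   0   0   5  |   20 ]
Back-substitution:
v = (20) / 5 = 4
u = (-10 - (5)*(4)) / -6 = 5
t = (31 - (2)*(5) - (-1)*(4)) / 5 = 5
s = (-65 - (-6)*(5) - (-3)*(5) - (-1)*(4)) / -4 = 4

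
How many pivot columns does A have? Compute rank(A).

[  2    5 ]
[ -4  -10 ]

Row reduction:
R2 <- R2 - (-2)*R1:  [ 0  0 ]
Row echelon form:
[ 2  5 ]
[ 0  0 ]
Nonzero rows / pivot columns: 1

rank(A) = 1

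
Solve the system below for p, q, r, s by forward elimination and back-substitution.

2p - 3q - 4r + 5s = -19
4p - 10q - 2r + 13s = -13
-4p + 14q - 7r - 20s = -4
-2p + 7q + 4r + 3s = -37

(5, -4, 4, -5)

Forward elimination on [A|b]:
R2 <- R2 - (2)*R1:  [  0  -4   6   3  25 ]
R3 <- R3 - (-2)*R1:  [   0    8  -15  -10  -42 ]
R4 <- R4 - (-1)*R1:  [   0    4    0    8  -56 ]
R3 <- R3 - (-2)*R2:  [  0   0  -3  -4   8 ]
R4 <- R4 - (-1)*R2:  [   0    0    6   11  -31 ]
R4 <- R4 - (-2)*R3:  [   0    0    0    3  -15 ]
Row echelon form:
[ 2  -3  -4   5  |  -19 ]
[ 0  -4   6   3  |   25 ]
[ 0   0  -3  -4  |    8 ]
[ 0   0   0   3  |  -15 ]
Back-substitution:
s = (-15) / 3 = -5
r = (8 - (-4)*(-5)) / -3 = 4
q = (25 - (6)*(4) - (3)*(-5)) / -4 = -4
p = (-19 - (-3)*(-4) - (-4)*(4) - (5)*(-5)) / 2 = 5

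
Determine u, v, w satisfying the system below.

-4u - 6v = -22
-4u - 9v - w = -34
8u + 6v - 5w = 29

Forward elimination on [A|b]:
R2 <- R2 - (1)*R1:  [   0   -3   -1  -12 ]
R3 <- R3 - (-2)*R1:  [   0   -6   -5  -15 ]
R3 <- R3 - (2)*R2:  [  0   0  -3   9 ]
Row echelon form:
[ -4  -6   0  |  -22 ]
[  0  -3  -1  |  -12 ]
[  0   0  -3  |    9 ]
Back-substitution:
w = (9) / -3 = -3
v = (-12 - (-1)*(-3)) / -3 = 5
u = (-22 - (-6)*(5)) / -4 = -2

(-2, 5, -3)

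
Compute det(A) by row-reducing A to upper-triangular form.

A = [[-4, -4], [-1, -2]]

Forward elimination:
R2 <- R2 - (1/4)*R1:  [  0  -1 ]
Upper-triangular form:
[ -4  -4 ]
[  0  -1 ]
det(A) = (-1)^0 * (-4) * (-1) = 4  (0 row swaps -> sign +1)

det(A) = 4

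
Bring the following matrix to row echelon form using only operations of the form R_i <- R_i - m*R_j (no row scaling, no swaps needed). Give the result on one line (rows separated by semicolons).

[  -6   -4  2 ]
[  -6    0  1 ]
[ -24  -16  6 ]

REF = [-6 -4 2; 0 4 -1; 0 0 -2]

Forward elimination:
R2 <- R2 - (1)*R1:  [  0   4  -1 ]
R3 <- R3 - (4)*R1:  [  0   0  -2 ]
Row echelon form:
[ -6  -4   2 ]
[  0   4  -1 ]
[  0   0  -2 ]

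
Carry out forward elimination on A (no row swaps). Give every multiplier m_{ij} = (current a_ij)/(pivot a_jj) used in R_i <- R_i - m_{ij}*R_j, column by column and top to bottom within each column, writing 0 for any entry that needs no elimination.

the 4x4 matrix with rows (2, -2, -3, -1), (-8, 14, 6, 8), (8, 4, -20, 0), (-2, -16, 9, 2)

Forward elimination:
R2 <- R2 - (-4)*R1:  [  0   6  -6   4 ]
R3 <- R3 - (4)*R1:  [  0  12  -8   4 ]
R4 <- R4 - (-1)*R1:  [   0  -18    6    1 ]
R3 <- R3 - (2)*R2:  [  0   0   4  -4 ]
R4 <- R4 - (-3)*R2:  [   0    0  -12   13 ]
R4 <- R4 - (-3)*R3:  [ 0  0  0  1 ]
Multipliers (in order of application): m_{21} = -4, m_{31} = 4, m_{41} = -1, m_{32} = 2, m_{42} = -3, m_{43} = -3

multipliers: -4, 4, -1, 2, -3, -3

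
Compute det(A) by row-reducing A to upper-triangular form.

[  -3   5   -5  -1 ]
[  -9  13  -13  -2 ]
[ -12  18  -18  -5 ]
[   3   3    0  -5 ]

det(A) = 36

Forward elimination:
R2 <- R2 - (3)*R1:  [  0  -2   2   1 ]
R3 <- R3 - (4)*R1:  [  0  -2   2  -1 ]
R4 <- R4 - (-1)*R1:  [  0   8  -5  -6 ]
R3 <- R3 - (1)*R2:  [  0   0   0  -2 ]
R4 <- R4 - (-4)*R2:  [  0   0   3  -2 ]
R3 <-> R4   (pivot in column 3 was zero)
[ -3   5  -5  -1 ]
[  0  -2   2   1 ]
[  0   0   3  -2 ]
[  0   0   0  -2 ]
Upper-triangular form:
[ -3   5  -5  -1 ]
[  0  -2   2   1 ]
[  0   0   3  -2 ]
[  0   0   0  -2 ]
det(A) = (-1)^1 * (-3) * (-2) * (3) * (-2) = 36  (1 row swap -> sign -1)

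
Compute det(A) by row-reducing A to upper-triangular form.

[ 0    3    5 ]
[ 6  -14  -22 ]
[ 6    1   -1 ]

Forward elimination:
R1 <-> R2   (pivot in column 1 was zero)
[ 6  -14  -22 ]
[ 0    3    5 ]
[ 6    1   -1 ]
R3 <- R3 - (1)*R1:  [  0  15  21 ]
R3 <- R3 - (5)*R2:  [  0   0  -4 ]
Upper-triangular form:
[ 6  -14  -22 ]
[ 0    3    5 ]
[ 0    0   -4 ]
det(A) = (-1)^1 * (6) * (3) * (-4) = 72  (1 row swap -> sign -1)

det(A) = 72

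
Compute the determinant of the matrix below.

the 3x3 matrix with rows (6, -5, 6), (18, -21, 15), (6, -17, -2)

det(A) = 72

Forward elimination:
R2 <- R2 - (3)*R1:  [  0  -6  -3 ]
R3 <- R3 - (1)*R1:  [   0  -12   -8 ]
R3 <- R3 - (2)*R2:  [  0   0  -2 ]
Upper-triangular form:
[ 6  -5   6 ]
[ 0  -6  -3 ]
[ 0   0  -2 ]
det(A) = (-1)^0 * (6) * (-6) * (-2) = 72  (0 row swaps -> sign +1)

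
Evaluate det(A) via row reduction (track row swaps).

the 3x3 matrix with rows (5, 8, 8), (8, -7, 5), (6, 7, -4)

Forward elimination:
R2 <- R2 - (8/5)*R1:  [     0  -99/5  -39/5 ]
R3 <- R3 - (6/5)*R1:  [     0  -13/5  -68/5 ]
R3 <- R3 - (13/99)*R2:  [       0        0  -415/33 ]
Upper-triangular form:
[ 5      8        8 ]
[ 0  -99/5    -39/5 ]
[ 0      0  -415/33 ]
det(A) = (-1)^0 * (5) * (-99/5) * (-415/33) = 1245  (0 row swaps -> sign +1)

det(A) = 1245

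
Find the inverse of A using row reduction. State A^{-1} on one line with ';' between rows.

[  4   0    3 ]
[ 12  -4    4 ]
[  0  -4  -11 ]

inverse = [5/8 -1/8 1/8; 11/8 -11/24 5/24; -1/2 1/6 -1/6]

Gauss-Jordan on [A | I]:
R1 <- (1/4)*R1:  [   1    0  3/4  |  1/4    0    0 ]
R2 <- R2 - (12)*R1:  [  0  -4  -5  |  -3   1   0 ]
R2 <- (1/-4)*R2:  [    0     1   5/4  |   3/4  -1/4     0 ]
R3 <- R3 - (-4)*R2:  [  0   0  -6  |   3  -1   1 ]
R3 <- (1/-6)*R3:  [    0     0     1  |  -1/2   1/6  -1/6 ]
R1 <- R1 - (3/4)*R3:  [    1     0     0  |   5/8  -1/8   1/8 ]
R2 <- R2 - (5/4)*R3:  [      0       1       0  |    11/8  -11/24    5/24 ]
Right block of [I | A^{-1}] is the inverse:
[  5/8    -1/8   1/8 ]
[ 11/8  -11/24  5/24 ]
[ -1/2     1/6  -1/6 ]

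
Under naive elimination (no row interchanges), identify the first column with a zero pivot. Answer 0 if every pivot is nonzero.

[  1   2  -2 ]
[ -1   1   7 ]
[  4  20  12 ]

Naive forward elimination:
R2 <- R2 - (-1)*R1:  [ 0  3  5 ]
R3 <- R3 - (4)*R1:  [  0  12  20 ]
R3 <- R3 - (4)*R2:  [ 0  0  0 ]
Matrix at this point:
[ 1  2  -2 ]
[ 0  3   5 ]
[ 0  0   0 ]
Pivot entry (3,3) in the last row is zero and there are no rows below to swap with -> zero pivot in column 3 (A is singular).

first zero-pivot column = 3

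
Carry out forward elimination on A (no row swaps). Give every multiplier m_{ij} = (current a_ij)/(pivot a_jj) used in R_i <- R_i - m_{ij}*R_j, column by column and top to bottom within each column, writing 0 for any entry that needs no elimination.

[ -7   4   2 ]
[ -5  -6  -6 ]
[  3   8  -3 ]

multipliers: 5/7, -3/7, -34/31

Forward elimination:
R2 <- R2 - (5/7)*R1:  [     0  -62/7  -52/7 ]
R3 <- R3 - (-3/7)*R1:  [     0   68/7  -15/7 ]
R3 <- R3 - (-34/31)*R2:  [       0        0  -319/31 ]
Multipliers (in order of application): m_{21} = 5/7, m_{31} = -3/7, m_{32} = -34/31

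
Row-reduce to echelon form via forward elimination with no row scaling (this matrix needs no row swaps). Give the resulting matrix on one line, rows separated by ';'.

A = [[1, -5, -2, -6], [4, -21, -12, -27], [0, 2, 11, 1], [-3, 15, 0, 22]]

REF = [1 -5 -2 -6; 0 -1 -4 -3; 0 0 3 -5; 0 0 0 -6]

Forward elimination:
R2 <- R2 - (4)*R1:  [  0  -1  -4  -3 ]
R4 <- R4 - (-3)*R1:  [  0   0  -6   4 ]
R3 <- R3 - (-2)*R2:  [  0   0   3  -5 ]
R4 <- R4 - (-2)*R3:  [  0   0   0  -6 ]
Row echelon form:
[ 1  -5  -2  -6 ]
[ 0  -1  -4  -3 ]
[ 0   0   3  -5 ]
[ 0   0   0  -6 ]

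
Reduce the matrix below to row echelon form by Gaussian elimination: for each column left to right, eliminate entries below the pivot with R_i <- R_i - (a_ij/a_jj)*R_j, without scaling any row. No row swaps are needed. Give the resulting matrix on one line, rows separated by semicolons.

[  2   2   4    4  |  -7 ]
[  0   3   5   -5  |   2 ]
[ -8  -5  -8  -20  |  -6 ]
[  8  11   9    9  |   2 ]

Forward elimination:
R3 <- R3 - (-4)*R1:  [   0    3    8   -4  -34 ]
R4 <- R4 - (4)*R1:  [  0   3  -7  -7  30 ]
R3 <- R3 - (1)*R2:  [   0    0    3    1  -36 ]
R4 <- R4 - (1)*R2:  [   0    0  -12   -2   28 ]
R4 <- R4 - (-4)*R3:  [    0     0     0     2  -116 ]
Row echelon form:
[ 2  2  4   4  |    -7 ]
[ 0  3  5  -5  |     2 ]
[ 0  0  3   1  |   -36 ]
[ 0  0  0   2  |  -116 ]

REF = [2 2 4 4 -7; 0 3 5 -5 2; 0 0 3 1 -36; 0 0 0 2 -116]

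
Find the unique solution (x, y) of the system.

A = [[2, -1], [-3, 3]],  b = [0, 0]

(0, 0)

Forward elimination on [A|b]:
R2 <- R2 - (-3/2)*R1:  [   0  3/2    0 ]
Row echelon form:
[ 2   -1  |  0 ]
[ 0  3/2  |  0 ]
Back-substitution:
y = (0) / (3/2) = 0
x = (0 - (-1)*(0)) / 2 = 0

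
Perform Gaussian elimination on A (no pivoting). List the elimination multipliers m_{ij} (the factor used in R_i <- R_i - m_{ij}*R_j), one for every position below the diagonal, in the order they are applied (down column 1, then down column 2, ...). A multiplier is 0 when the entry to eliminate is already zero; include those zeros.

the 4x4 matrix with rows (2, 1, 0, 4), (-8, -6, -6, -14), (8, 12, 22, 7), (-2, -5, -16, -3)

Forward elimination:
R2 <- R2 - (-4)*R1:  [  0  -2  -6   2 ]
R3 <- R3 - (4)*R1:  [  0   8  22  -9 ]
R4 <- R4 - (-1)*R1:  [   0   -4  -16    1 ]
R3 <- R3 - (-4)*R2:  [  0   0  -2  -1 ]
R4 <- R4 - (2)*R2:  [  0   0  -4  -3 ]
R4 <- R4 - (2)*R3:  [  0   0   0  -1 ]
Multipliers (in order of application): m_{21} = -4, m_{31} = 4, m_{41} = -1, m_{32} = -4, m_{42} = 2, m_{43} = 2

multipliers: -4, 4, -1, -4, 2, 2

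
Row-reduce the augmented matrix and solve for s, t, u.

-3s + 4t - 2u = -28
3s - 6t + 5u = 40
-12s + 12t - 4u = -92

(4, -3, 2)

Forward elimination on [A|b]:
R2 <- R2 - (-1)*R1:  [  0  -2   3  12 ]
R3 <- R3 - (4)*R1:  [  0  -4   4  20 ]
R3 <- R3 - (2)*R2:  [  0   0  -2  -4 ]
Row echelon form:
[ -3   4  -2  |  -28 ]
[  0  -2   3  |   12 ]
[  0   0  -2  |   -4 ]
Back-substitution:
u = (-4) / -2 = 2
t = (12 - (3)*(2)) / -2 = -3
s = (-28 - (4)*(-3) - (-2)*(2)) / -3 = 4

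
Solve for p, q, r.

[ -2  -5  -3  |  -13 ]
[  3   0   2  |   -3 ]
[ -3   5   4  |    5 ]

Forward elimination on [A|b]:
R2 <- R2 - (-3/2)*R1:  [     0  -15/2   -5/2  -45/2 ]
R3 <- R3 - (3/2)*R1:  [    0  25/2  17/2  49/2 ]
R3 <- R3 - (-5/3)*R2:  [    0     0  13/3   -13 ]
Row echelon form:
[ -2     -5    -3  |    -13 ]
[  0  -15/2  -5/2  |  -45/2 ]
[  0      0  13/3  |    -13 ]
Back-substitution:
r = (-13) / (13/3) = -3
q = (-45/2 - (-5/2)*(-3)) / (-15/2) = 4
p = (-13 - (-5)*(4) - (-3)*(-3)) / -2 = 1

(1, 4, -3)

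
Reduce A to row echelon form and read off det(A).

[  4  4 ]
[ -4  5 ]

Forward elimination:
R2 <- R2 - (-1)*R1:  [ 0  9 ]
Upper-triangular form:
[ 4  4 ]
[ 0  9 ]
det(A) = (-1)^0 * (4) * (9) = 36  (0 row swaps -> sign +1)

det(A) = 36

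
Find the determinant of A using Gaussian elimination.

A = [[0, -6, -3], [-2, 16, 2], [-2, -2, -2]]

Forward elimination:
R1 <-> R2   (pivot in column 1 was zero)
[ -2  16   2 ]
[  0  -6  -3 ]
[ -2  -2  -2 ]
R3 <- R3 - (1)*R1:  [   0  -18   -4 ]
R3 <- R3 - (3)*R2:  [ 0  0  5 ]
Upper-triangular form:
[ -2  16   2 ]
[  0  -6  -3 ]
[  0   0   5 ]
det(A) = (-1)^1 * (-2) * (-6) * (5) = -60  (1 row swap -> sign -1)

det(A) = -60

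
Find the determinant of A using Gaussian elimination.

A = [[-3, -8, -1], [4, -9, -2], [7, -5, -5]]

det(A) = -196

Forward elimination:
R2 <- R2 - (-4/3)*R1:  [     0  -59/3  -10/3 ]
R3 <- R3 - (-7/3)*R1:  [     0  -71/3  -22/3 ]
R3 <- R3 - (71/59)*R2:  [       0        0  -196/59 ]
Upper-triangular form:
[ -3     -8       -1 ]
[  0  -59/3    -10/3 ]
[  0      0  -196/59 ]
det(A) = (-1)^0 * (-3) * (-59/3) * (-196/59) = -196  (0 row swaps -> sign +1)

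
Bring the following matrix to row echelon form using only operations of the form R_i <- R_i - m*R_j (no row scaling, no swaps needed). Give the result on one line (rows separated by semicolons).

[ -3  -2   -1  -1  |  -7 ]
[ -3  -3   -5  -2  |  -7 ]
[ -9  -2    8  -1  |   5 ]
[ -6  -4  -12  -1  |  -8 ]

Forward elimination:
R2 <- R2 - (1)*R1:  [  0  -1  -4  -1   0 ]
R3 <- R3 - (3)*R1:  [  0   4  11   2  26 ]
R4 <- R4 - (2)*R1:  [   0    0  -10    1    6 ]
R3 <- R3 - (-4)*R2:  [  0   0  -5  -2  26 ]
R4 <- R4 - (2)*R3:  [   0    0    0    5  -46 ]
Row echelon form:
[ -3  -2  -1  -1  |   -7 ]
[  0  -1  -4  -1  |    0 ]
[  0   0  -5  -2  |   26 ]
[  0   0   0   5  |  -46 ]

REF = [-3 -2 -1 -1 -7; 0 -1 -4 -1 0; 0 0 -5 -2 26; 0 0 0 5 -46]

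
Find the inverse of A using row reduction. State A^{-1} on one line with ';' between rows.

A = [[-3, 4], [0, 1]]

Gauss-Jordan on [A | I]:
R1 <- (1/-3)*R1:  [    1  -4/3  |  -1/3     0 ]
R1 <- R1 - (-4/3)*R2:  [    1     0  |  -1/3   4/3 ]
Right block of [I | A^{-1}] is the inverse:
[ -1/3  4/3 ]
[    0    1 ]

inverse = [-1/3 4/3; 0 1]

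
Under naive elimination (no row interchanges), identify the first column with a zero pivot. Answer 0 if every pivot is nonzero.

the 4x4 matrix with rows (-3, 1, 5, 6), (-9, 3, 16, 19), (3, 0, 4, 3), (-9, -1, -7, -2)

Naive forward elimination:
R2 <- R2 - (3)*R1:  [ 0  0  1  1 ]
R3 <- R3 - (-1)*R1:  [ 0  1  9  9 ]
R4 <- R4 - (3)*R1:  [   0   -4  -22  -20 ]
Matrix at this point:
[ -3   1    5    6 ]
[  0   0    1    1 ]
[  0   1    9    9 ]
[  0  -4  -22  -20 ]
Pivot entry (2,2) is zero but row 3 has 1 in column 2 -> naive elimination stops; a row interchange (e.g. R2 <-> R3) would be required here.

first zero-pivot column = 2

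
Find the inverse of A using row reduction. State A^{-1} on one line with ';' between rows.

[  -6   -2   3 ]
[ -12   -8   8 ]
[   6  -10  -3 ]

Gauss-Jordan on [A | I]:
R1 <- (1/-6)*R1:  [    1   1/3  -1/2  |  -1/6     0     0 ]
R2 <- R2 - (-12)*R1:  [  0  -4   2  |  -2   1   0 ]
R3 <- R3 - (6)*R1:  [   0  -12    0  |    1    0    1 ]
R2 <- (1/-4)*R2:  [    0     1  -1/2  |   1/2  -1/4     0 ]
R1 <- R1 - (1/3)*R2:  [    1     0  -1/3  |  -1/3  1/12     0 ]
R3 <- R3 - (-12)*R2:  [  0   0  -6  |   7  -3   1 ]
R3 <- (1/-6)*R3:  [    0     0     1  |  -7/6   1/2  -1/6 ]
R1 <- R1 - (-1/3)*R3:  [      1       0       0  |  -13/18     1/4   -1/18 ]
R2 <- R2 - (-1/2)*R3:  [     0      1      0  |  -1/12      0  -1/12 ]
Right block of [I | A^{-1}] is the inverse:
[ -13/18  1/4  -1/18 ]
[  -1/12    0  -1/12 ]
[   -7/6  1/2   -1/6 ]

inverse = [-13/18 1/4 -1/18; -1/12 0 -1/12; -7/6 1/2 -1/6]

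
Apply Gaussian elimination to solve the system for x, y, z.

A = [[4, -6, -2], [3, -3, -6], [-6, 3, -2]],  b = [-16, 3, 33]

Forward elimination on [A|b]:
R2 <- R2 - (3/4)*R1:  [    0   3/2  -9/2    15 ]
R3 <- R3 - (-3/2)*R1:  [  0  -6  -5   9 ]
R3 <- R3 - (-4)*R2:  [   0    0  -23   69 ]
Row echelon form:
[ 4   -6    -2  |  -16 ]
[ 0  3/2  -9/2  |   15 ]
[ 0    0   -23  |   69 ]
Back-substitution:
z = (69) / -23 = -3
y = (15 - (-9/2)*(-3)) / (3/2) = 1
x = (-16 - (-6)*(1) - (-2)*(-3)) / 4 = -4

(-4, 1, -3)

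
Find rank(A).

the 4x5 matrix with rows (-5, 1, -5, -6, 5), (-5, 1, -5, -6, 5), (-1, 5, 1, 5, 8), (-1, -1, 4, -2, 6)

rank(A) = 3

Row reduction:
R2 <- R2 - (1)*R1:  [ 0  0  0  0  0 ]
R3 <- R3 - (1/5)*R1:  [    0  24/5     2  31/5     7 ]
R4 <- R4 - (1/5)*R1:  [    0  -6/5     5  -4/5     5 ]
R2 <-> R3   (pivot in column 2 was zero)
[ -5     1  -5    -6  5 ]
[  0  24/5   2  31/5  7 ]
[  0     0   0     0  0 ]
[  0  -6/5   5  -4/5  5 ]
R4 <- R4 - (-1/4)*R2:  [    0     0  11/2   3/4  27/4 ]
R3 <-> R4   (pivot in column 3 was zero)
[ -5     1    -5    -6     5 ]
[  0  24/5     2  31/5     7 ]
[  0     0  11/2   3/4  27/4 ]
[  0     0     0     0     0 ]
Row echelon form:
[ -5     1    -5    -6     5 ]
[  0  24/5     2  31/5     7 ]
[  0     0  11/2   3/4  27/4 ]
[  0     0     0     0     0 ]
Nonzero rows / pivot columns: 3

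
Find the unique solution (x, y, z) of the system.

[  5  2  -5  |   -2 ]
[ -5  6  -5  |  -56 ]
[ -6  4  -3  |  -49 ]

Forward elimination on [A|b]:
R2 <- R2 - (-1)*R1:  [   0    8  -10  -58 ]
R3 <- R3 - (-6/5)*R1:  [      0    32/5      -9  -257/5 ]
R3 <- R3 - (4/5)*R2:  [  0   0  -1  -5 ]
Row echelon form:
[ 5  2   -5  |   -2 ]
[ 0  8  -10  |  -58 ]
[ 0  0   -1  |   -5 ]
Back-substitution:
z = (-5) / -1 = 5
y = (-58 - (-10)*(5)) / 8 = -1
x = (-2 - (2)*(-1) - (-5)*(5)) / 5 = 5

(5, -1, 5)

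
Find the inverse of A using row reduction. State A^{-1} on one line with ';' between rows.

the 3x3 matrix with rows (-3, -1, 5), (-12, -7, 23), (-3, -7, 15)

Gauss-Jordan on [A | I]:
R1 <- (1/-3)*R1:  [    1   1/3  -5/3  |  -1/3     0     0 ]
R2 <- R2 - (-12)*R1:  [  0  -3   3  |  -4   1   0 ]
R3 <- R3 - (-3)*R1:  [  0  -6  10  |  -1   0   1 ]
R2 <- (1/-3)*R2:  [    0     1    -1  |   4/3  -1/3     0 ]
R1 <- R1 - (1/3)*R2:  [    1     0  -4/3  |  -7/9   1/9     0 ]
R3 <- R3 - (-6)*R2:  [  0   0   4  |   7  -2   1 ]
R3 <- (1/4)*R3:  [    0     0     1  |   7/4  -1/2   1/4 ]
R1 <- R1 - (-4/3)*R3:  [    1     0     0  |  14/9  -5/9   1/3 ]
R2 <- R2 - (-1)*R3:  [     0      1      0  |  37/12   -5/6    1/4 ]
Right block of [I | A^{-1}] is the inverse:
[  14/9  -5/9  1/3 ]
[ 37/12  -5/6  1/4 ]
[   7/4  -1/2  1/4 ]

inverse = [14/9 -5/9 1/3; 37/12 -5/6 1/4; 7/4 -1/2 1/4]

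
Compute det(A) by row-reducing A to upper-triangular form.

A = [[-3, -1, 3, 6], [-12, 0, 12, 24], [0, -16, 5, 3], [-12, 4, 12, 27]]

det(A) = -180

Forward elimination:
R2 <- R2 - (4)*R1:  [ 0  4  0  0 ]
R4 <- R4 - (4)*R1:  [ 0  8  0  3 ]
R3 <- R3 - (-4)*R2:  [ 0  0  5  3 ]
R4 <- R4 - (2)*R2:  [ 0  0  0  3 ]
Upper-triangular form:
[ -3  -1  3  6 ]
[  0   4  0  0 ]
[  0   0  5  3 ]
[  0   0  0  3 ]
det(A) = (-1)^0 * (-3) * (4) * (5) * (3) = -180  (0 row swaps -> sign +1)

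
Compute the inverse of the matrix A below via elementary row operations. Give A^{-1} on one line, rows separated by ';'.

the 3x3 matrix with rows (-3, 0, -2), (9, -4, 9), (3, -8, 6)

Gauss-Jordan on [A | I]:
R1 <- (1/-3)*R1:  [    1     0   2/3  |  -1/3     0     0 ]
R2 <- R2 - (9)*R1:  [  0  -4   3  |   3   1   0 ]
R3 <- R3 - (3)*R1:  [  0  -8   4  |   1   0   1 ]
R2 <- (1/-4)*R2:  [    0     1  -3/4  |  -3/4  -1/4     0 ]
R3 <- R3 - (-8)*R2:  [  0   0  -2  |  -5  -2   1 ]
R3 <- (1/-2)*R3:  [    0     0     1  |   5/2     1  -1/2 ]
R1 <- R1 - (2/3)*R3:  [    1     0     0  |    -2  -2/3   1/3 ]
R2 <- R2 - (-3/4)*R3:  [    0     1     0  |   9/8   1/2  -3/8 ]
Right block of [I | A^{-1}] is the inverse:
[  -2  -2/3   1/3 ]
[ 9/8   1/2  -3/8 ]
[ 5/2     1  -1/2 ]

inverse = [-2 -2/3 1/3; 9/8 1/2 -3/8; 5/2 1 -1/2]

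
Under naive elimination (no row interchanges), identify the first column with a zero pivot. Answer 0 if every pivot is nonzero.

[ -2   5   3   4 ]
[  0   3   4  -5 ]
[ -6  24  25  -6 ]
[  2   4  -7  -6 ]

Naive forward elimination:
R3 <- R3 - (3)*R1:  [   0    9   16  -18 ]
R4 <- R4 - (-1)*R1:  [  0   9  -4  -2 ]
R3 <- R3 - (3)*R2:  [  0   0   4  -3 ]
R4 <- R4 - (3)*R2:  [   0    0  -16   13 ]
R4 <- R4 - (-4)*R3:  [ 0  0  0  1 ]
All pivots nonzero; naive elimination completes without hitting a zero pivot.

first zero-pivot column = 0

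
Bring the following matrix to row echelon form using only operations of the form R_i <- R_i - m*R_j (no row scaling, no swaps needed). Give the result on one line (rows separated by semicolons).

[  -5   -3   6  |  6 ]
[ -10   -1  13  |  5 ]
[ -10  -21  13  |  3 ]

Forward elimination:
R2 <- R2 - (2)*R1:  [  0   5   1  -7 ]
R3 <- R3 - (2)*R1:  [   0  -15    1   -9 ]
R3 <- R3 - (-3)*R2:  [   0    0    4  -30 ]
Row echelon form:
[ -5  -3  6  |    6 ]
[  0   5  1  |   -7 ]
[  0   0  4  |  -30 ]

REF = [-5 -3 6 6; 0 5 1 -7; 0 0 4 -30]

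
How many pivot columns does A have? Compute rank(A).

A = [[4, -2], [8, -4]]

rank(A) = 1

Row reduction:
R2 <- R2 - (2)*R1:  [ 0  0 ]
Row echelon form:
[ 4  -2 ]
[ 0   0 ]
Nonzero rows / pivot columns: 1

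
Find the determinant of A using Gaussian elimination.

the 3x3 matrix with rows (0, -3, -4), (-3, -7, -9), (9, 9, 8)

Forward elimination:
R1 <-> R2   (pivot in column 1 was zero)
[ -3  -7  -9 ]
[  0  -3  -4 ]
[  9   9   8 ]
R3 <- R3 - (-3)*R1:  [   0  -12  -19 ]
R3 <- R3 - (4)*R2:  [  0   0  -3 ]
Upper-triangular form:
[ -3  -7  -9 ]
[  0  -3  -4 ]
[  0   0  -3 ]
det(A) = (-1)^1 * (-3) * (-3) * (-3) = 27  (1 row swap -> sign -1)

det(A) = 27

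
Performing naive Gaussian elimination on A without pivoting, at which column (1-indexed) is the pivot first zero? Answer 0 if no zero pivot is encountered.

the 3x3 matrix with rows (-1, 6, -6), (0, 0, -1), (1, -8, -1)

Naive forward elimination:
R3 <- R3 - (-1)*R1:  [  0  -2  -7 ]
Matrix at this point:
[ -1   6  -6 ]
[  0   0  -1 ]
[  0  -2  -7 ]
Pivot entry (2,2) is zero but row 3 has -2 in column 2 -> naive elimination stops; a row interchange (e.g. R2 <-> R3) would be required here.

first zero-pivot column = 2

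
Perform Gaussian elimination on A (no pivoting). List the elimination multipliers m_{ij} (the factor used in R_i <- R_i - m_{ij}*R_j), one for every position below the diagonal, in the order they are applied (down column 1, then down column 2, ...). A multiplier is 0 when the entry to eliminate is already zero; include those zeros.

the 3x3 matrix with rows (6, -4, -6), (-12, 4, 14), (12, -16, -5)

Forward elimination:
R2 <- R2 - (-2)*R1:  [  0  -4   2 ]
R3 <- R3 - (2)*R1:  [  0  -8   7 ]
R3 <- R3 - (2)*R2:  [ 0  0  3 ]
Multipliers (in order of application): m_{21} = -2, m_{31} = 2, m_{32} = 2

multipliers: -2, 2, 2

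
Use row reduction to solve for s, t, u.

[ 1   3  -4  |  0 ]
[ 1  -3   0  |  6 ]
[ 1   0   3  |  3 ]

(3, -1, 0)

Forward elimination on [A|b]:
R2 <- R2 - (1)*R1:  [  0  -6   4   6 ]
R3 <- R3 - (1)*R1:  [  0  -3   7   3 ]
R3 <- R3 - (1/2)*R2:  [ 0  0  5  0 ]
Row echelon form:
[ 1   3  -4  |  0 ]
[ 0  -6   4  |  6 ]
[ 0   0   5  |  0 ]
Back-substitution:
u = (0) / 5 = 0
t = (6 - (4)*(0)) / -6 = -1
s = (0 - (3)*(-1) - (-4)*(0)) / 1 = 3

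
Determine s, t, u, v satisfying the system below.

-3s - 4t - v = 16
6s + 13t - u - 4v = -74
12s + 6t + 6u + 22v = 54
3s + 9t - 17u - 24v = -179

(-1, -4, 4, 3)

Forward elimination on [A|b]:
R2 <- R2 - (-2)*R1:  [   0    5   -1   -6  -42 ]
R3 <- R3 - (-4)*R1:  [   0  -10    6   18  118 ]
R4 <- R4 - (-1)*R1:  [    0     5   -17   -25  -163 ]
R3 <- R3 - (-2)*R2:  [  0   0   4   6  34 ]
R4 <- R4 - (1)*R2:  [    0     0   -16   -19  -121 ]
R4 <- R4 - (-4)*R3:  [  0   0   0   5  15 ]
Row echelon form:
[ -3  -4   0  -1  |   16 ]
[  0   5  -1  -6  |  -42 ]
[  0   0   4   6  |   34 ]
[  0   0   0   5  |   15 ]
Back-substitution:
v = (15) / 5 = 3
u = (34 - (6)*(3)) / 4 = 4
t = (-42 - (-1)*(4) - (-6)*(3)) / 5 = -4
s = (16 - (-4)*(-4) - (-1)*(3)) / -3 = -1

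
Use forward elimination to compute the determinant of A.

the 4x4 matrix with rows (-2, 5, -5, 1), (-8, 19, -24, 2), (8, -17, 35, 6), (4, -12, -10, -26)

Forward elimination:
R2 <- R2 - (4)*R1:  [  0  -1  -4  -2 ]
R3 <- R3 - (-4)*R1:  [  0   3  15  10 ]
R4 <- R4 - (-2)*R1:  [   0   -2  -20  -24 ]
R3 <- R3 - (-3)*R2:  [ 0  0  3  4 ]
R4 <- R4 - (2)*R2:  [   0    0  -12  -20 ]
R4 <- R4 - (-4)*R3:  [  0   0   0  -4 ]
Upper-triangular form:
[ -2   5  -5   1 ]
[  0  -1  -4  -2 ]
[  0   0   3   4 ]
[  0   0   0  -4 ]
det(A) = (-1)^0 * (-2) * (-1) * (3) * (-4) = -24  (0 row swaps -> sign +1)

det(A) = -24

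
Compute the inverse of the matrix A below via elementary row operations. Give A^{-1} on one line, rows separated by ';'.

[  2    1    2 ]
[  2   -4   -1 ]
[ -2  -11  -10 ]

inverse = [29/20 -3/5 7/20; 11/10 -4/5 3/10; -3/2 1 -1/2]

Gauss-Jordan on [A | I]:
R1 <- (1/2)*R1:  [   1  1/2    1  |  1/2    0    0 ]
R2 <- R2 - (2)*R1:  [  0  -5  -3  |  -1   1   0 ]
R3 <- R3 - (-2)*R1:  [   0  -10   -8  |    1    0    1 ]
R2 <- (1/-5)*R2:  [    0     1   3/5  |   1/5  -1/5     0 ]
R1 <- R1 - (1/2)*R2:  [    1     0  7/10  |   2/5  1/10     0 ]
R3 <- R3 - (-10)*R2:  [  0   0  -2  |   3  -2   1 ]
R3 <- (1/-2)*R3:  [    0     0     1  |  -3/2     1  -1/2 ]
R1 <- R1 - (7/10)*R3:  [     1      0      0  |  29/20   -3/5   7/20 ]
R2 <- R2 - (3/5)*R3:  [     0      1      0  |  11/10   -4/5   3/10 ]
Right block of [I | A^{-1}] is the inverse:
[ 29/20  -3/5  7/20 ]
[ 11/10  -4/5  3/10 ]
[  -3/2     1  -1/2 ]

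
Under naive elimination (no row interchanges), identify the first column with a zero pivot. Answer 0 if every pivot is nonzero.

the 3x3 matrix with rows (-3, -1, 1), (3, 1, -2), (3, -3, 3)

Naive forward elimination:
R2 <- R2 - (-1)*R1:  [  0   0  -1 ]
R3 <- R3 - (-1)*R1:  [  0  -4   4 ]
Matrix at this point:
[ -3  -1   1 ]
[  0   0  -1 ]
[  0  -4   4 ]
Pivot entry (2,2) is zero but row 3 has -4 in column 2 -> naive elimination stops; a row interchange (e.g. R2 <-> R3) would be required here.

first zero-pivot column = 2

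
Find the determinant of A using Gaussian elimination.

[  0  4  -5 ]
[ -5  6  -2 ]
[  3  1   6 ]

det(A) = 211

Forward elimination:
R1 <-> R2   (pivot in column 1 was zero)
[ -5  6  -2 ]
[  0  4  -5 ]
[  3  1   6 ]
R3 <- R3 - (-3/5)*R1:  [    0  23/5  24/5 ]
R3 <- R3 - (23/20)*R2:  [      0       0  211/20 ]
Upper-triangular form:
[ -5  6      -2 ]
[  0  4      -5 ]
[  0  0  211/20 ]
det(A) = (-1)^1 * (-5) * (4) * (211/20) = 211  (1 row swap -> sign -1)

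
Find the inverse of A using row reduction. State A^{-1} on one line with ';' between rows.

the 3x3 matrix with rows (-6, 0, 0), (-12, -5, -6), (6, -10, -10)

Gauss-Jordan on [A | I]:
R1 <- (1/-6)*R1:  [    1     0     0  |  -1/6     0     0 ]
R2 <- R2 - (-12)*R1:  [  0  -5  -6  |  -2   1   0 ]
R3 <- R3 - (6)*R1:  [   0  -10  -10  |    1    0    1 ]
R2 <- (1/-5)*R2:  [    0     1   6/5  |   2/5  -1/5     0 ]
R3 <- R3 - (-10)*R2:  [  0   0   2  |   5  -2   1 ]
R3 <- (1/2)*R3:  [   0    0    1  |  5/2   -1  1/2 ]
R2 <- R2 - (6/5)*R3:  [     0      1      0  |  -13/5      1   -3/5 ]
Right block of [I | A^{-1}] is the inverse:
[  -1/6   0     0 ]
[ -13/5   1  -3/5 ]
[   5/2  -1   1/2 ]

inverse = [-1/6 0 0; -13/5 1 -3/5; 5/2 -1 1/2]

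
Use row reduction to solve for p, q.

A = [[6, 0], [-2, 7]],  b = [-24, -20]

(-4, -4)

Forward elimination on [A|b]:
R2 <- R2 - (-1/3)*R1:  [   0    7  -28 ]
Row echelon form:
[ 6  0  |  -24 ]
[ 0  7  |  -28 ]
Back-substitution:
q = (-28) / 7 = -4
p = (-24) / 6 = -4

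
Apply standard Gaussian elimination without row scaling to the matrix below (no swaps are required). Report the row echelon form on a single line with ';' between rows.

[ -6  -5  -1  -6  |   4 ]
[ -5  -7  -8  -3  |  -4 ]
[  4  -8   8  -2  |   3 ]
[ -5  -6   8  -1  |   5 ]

Forward elimination:
R2 <- R2 - (5/6)*R1:  [     0  -17/6  -43/6      2  -22/3 ]
R3 <- R3 - (-2/3)*R1:  [     0  -34/3   22/3     -6   17/3 ]
R4 <- R4 - (5/6)*R1:  [     0  -11/6   53/6      4    5/3 ]
R3 <- R3 - (4)*R2:  [   0    0   36  -14   35 ]
R4 <- R4 - (11/17)*R2:  [      0       0  229/17   46/17  109/17 ]
R4 <- R4 - (229/612)*R3:  [         0          0          0     143/18  -4091/612 ]
Row echelon form:
[ -6     -5     -1      -6  |          4 ]
[  0  -17/6  -43/6       2  |      -22/3 ]
[  0      0     36     -14  |         35 ]
[  0      0      0  143/18  |  -4091/612 ]

REF = [-6 -5 -1 -6 4; 0 -17/6 -43/6 2 -22/3; 0 0 36 -14 35; 0 0 0 143/18 -4091/612]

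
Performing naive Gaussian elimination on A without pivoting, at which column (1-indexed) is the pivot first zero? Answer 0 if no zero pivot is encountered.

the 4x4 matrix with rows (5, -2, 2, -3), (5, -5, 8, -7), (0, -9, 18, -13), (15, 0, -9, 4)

Naive forward elimination:
R2 <- R2 - (1)*R1:  [  0  -3   6  -4 ]
R4 <- R4 - (3)*R1:  [   0    6  -15   13 ]
R3 <- R3 - (3)*R2:  [  0   0   0  -1 ]
R4 <- R4 - (-2)*R2:  [  0   0  -3   5 ]
Matrix at this point:
[ 5  -2   2  -3 ]
[ 0  -3   6  -4 ]
[ 0   0   0  -1 ]
[ 0   0  -3   5 ]
Pivot entry (3,3) is zero but row 4 has -3 in column 3 -> naive elimination stops; a row interchange (e.g. R3 <-> R4) would be required here.

first zero-pivot column = 3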